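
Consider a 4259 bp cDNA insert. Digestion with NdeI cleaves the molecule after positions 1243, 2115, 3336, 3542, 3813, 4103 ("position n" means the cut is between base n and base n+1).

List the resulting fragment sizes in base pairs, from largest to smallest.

1243, 1221, 872, 290, 271, 206, 156 bp

Linear molecule, 6 cuts → 7 fragments:
  1243 − 0 = 1243 bp
  2115 − 1243 = 872 bp
  3336 − 2115 = 1221 bp
  3542 − 3336 = 206 bp
  3813 − 3542 = 271 bp
  4103 − 3813 = 290 bp
  4259 − 4103 = 156 bp
Sorted largest to smallest: 1243, 1221, 872, 290, 271, 206, 156 bp.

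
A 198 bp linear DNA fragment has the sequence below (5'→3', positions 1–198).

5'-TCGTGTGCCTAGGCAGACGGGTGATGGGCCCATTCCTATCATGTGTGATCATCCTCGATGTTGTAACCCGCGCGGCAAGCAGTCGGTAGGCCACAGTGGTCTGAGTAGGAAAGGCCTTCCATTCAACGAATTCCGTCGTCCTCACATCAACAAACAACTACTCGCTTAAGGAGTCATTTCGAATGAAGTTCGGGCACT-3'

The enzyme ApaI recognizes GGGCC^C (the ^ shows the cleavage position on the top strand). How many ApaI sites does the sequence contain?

GGGCCC occurs starting at position 26.
ApaI cuts at 1 site.

1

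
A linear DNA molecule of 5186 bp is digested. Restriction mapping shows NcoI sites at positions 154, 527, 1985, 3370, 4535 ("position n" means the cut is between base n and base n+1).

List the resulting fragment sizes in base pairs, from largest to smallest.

Linear molecule, 5 cuts → 6 fragments:
  154 − 0 = 154 bp
  527 − 154 = 373 bp
  1985 − 527 = 1458 bp
  3370 − 1985 = 1385 bp
  4535 − 3370 = 1165 bp
  5186 − 4535 = 651 bp
Sorted largest to smallest: 1458, 1385, 1165, 651, 373, 154 bp.

1458, 1385, 1165, 651, 373, 154 bp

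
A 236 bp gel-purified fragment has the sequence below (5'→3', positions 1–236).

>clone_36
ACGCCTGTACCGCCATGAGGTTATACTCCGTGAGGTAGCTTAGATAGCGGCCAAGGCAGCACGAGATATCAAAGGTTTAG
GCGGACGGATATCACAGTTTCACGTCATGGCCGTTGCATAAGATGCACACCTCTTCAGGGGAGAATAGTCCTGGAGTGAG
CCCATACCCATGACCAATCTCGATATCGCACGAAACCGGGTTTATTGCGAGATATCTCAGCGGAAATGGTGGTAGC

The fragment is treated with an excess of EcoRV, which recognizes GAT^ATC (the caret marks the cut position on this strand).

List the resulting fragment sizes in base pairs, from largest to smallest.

EcoRV sites (GATATC) start at positions 65, 88, 182, 211.
EcoRV cuts after base 3 of each site, so after positions 67, 90, 184, 213.
Linear molecule, 4 cuts → 5 fragments:
  1–67 → 67 bp
  68–90 → 23 bp
  91–184 → 94 bp
  185–213 → 29 bp
  214–236 → 23 bp
Sorted largest to smallest: 94, 67, 29, 23, 23 bp.

94, 67, 29, 23, 23 bp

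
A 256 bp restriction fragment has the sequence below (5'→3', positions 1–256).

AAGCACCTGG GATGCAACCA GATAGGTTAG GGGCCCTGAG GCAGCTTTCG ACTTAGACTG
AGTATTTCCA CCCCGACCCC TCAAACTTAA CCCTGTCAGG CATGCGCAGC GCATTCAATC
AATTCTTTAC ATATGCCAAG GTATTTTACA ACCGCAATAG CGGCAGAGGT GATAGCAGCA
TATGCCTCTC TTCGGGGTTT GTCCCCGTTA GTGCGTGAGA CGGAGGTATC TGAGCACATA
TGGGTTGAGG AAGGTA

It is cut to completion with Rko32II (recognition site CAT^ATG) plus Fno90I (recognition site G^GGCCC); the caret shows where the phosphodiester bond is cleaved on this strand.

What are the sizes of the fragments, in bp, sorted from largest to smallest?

Rko32II sites (CATATG) start at positions 130, 179, 237.
Rko32II cuts after base 3 of each site, so after positions 132, 181, 239.
The Fno90I site (GGGCCC) starts at position 31.
Fno90I cuts after the first base of each site, so after position 31.
Combined cut positions: 31, 132, 181, 239.
Linear molecule, 4 cuts → 5 fragments:
  1–31 → 31 bp
  32–132 → 101 bp
  133–181 → 49 bp
  182–239 → 58 bp
  240–256 → 17 bp
Sorted largest to smallest: 101, 58, 49, 31, 17 bp.

101, 58, 49, 31, 17 bp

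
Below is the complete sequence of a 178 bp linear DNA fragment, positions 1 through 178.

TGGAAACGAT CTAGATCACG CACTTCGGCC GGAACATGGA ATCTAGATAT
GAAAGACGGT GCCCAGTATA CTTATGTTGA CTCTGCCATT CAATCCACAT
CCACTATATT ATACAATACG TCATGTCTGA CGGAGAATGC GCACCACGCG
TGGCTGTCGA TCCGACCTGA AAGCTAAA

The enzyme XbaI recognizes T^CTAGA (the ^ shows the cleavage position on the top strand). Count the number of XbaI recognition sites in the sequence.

TCTAGA occurs starting at positions 10, 42.
XbaI cuts at 2 sites.

2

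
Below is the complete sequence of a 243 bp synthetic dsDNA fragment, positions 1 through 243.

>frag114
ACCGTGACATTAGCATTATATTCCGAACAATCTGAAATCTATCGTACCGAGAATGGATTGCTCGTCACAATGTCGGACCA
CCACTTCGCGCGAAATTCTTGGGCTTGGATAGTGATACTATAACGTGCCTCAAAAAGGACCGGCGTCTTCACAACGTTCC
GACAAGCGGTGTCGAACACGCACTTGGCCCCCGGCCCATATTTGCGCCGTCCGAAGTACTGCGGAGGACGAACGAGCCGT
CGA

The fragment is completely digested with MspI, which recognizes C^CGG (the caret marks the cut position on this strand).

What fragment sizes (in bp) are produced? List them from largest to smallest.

140, 52, 51 bp

MspI sites (CCGG) start at positions 140, 191.
MspI cuts after the first base of each site, so after positions 140, 191.
Linear molecule, 2 cuts → 3 fragments:
  1–140 → 140 bp
  141–191 → 51 bp
  192–243 → 52 bp
Sorted largest to smallest: 140, 52, 51 bp.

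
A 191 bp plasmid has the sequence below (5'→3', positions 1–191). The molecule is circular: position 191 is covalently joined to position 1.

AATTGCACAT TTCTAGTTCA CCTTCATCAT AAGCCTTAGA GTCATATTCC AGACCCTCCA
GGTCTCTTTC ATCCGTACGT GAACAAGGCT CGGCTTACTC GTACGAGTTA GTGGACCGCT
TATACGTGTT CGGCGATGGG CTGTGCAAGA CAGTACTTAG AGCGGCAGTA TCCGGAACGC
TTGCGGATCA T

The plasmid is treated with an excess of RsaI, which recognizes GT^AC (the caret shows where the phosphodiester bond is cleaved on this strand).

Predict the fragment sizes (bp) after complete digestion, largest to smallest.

113, 52, 26 bp

RsaI sites (GTAC) start at positions 75, 101, 153.
RsaI cuts after base 2 of each site, so after positions 76, 102, 154.
Circular molecule, 3 cuts → 3 fragments:
  77–102 → 26 bp
  103–154 → 52 bp
  155–191 then 1–76 → 37 + 76 = 113 bp
Sorted largest to smallest: 113, 52, 26 bp.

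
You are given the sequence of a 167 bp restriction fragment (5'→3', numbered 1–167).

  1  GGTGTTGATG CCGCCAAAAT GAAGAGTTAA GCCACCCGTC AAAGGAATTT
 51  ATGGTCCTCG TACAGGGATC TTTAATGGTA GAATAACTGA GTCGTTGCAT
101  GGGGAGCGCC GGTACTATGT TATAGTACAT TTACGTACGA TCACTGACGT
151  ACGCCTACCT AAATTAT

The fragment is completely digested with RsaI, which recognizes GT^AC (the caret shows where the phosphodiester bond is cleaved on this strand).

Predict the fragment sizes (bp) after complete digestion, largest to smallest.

61, 52, 17, 14, 13, 10 bp

RsaI sites (GTAC) start at positions 60, 112, 125, 135, 149.
RsaI cuts after base 2 of each site, so after positions 61, 113, 126, 136, 150.
Linear molecule, 5 cuts → 6 fragments:
  1–61 → 61 bp
  62–113 → 52 bp
  114–126 → 13 bp
  127–136 → 10 bp
  137–150 → 14 bp
  151–167 → 17 bp
Sorted largest to smallest: 61, 52, 17, 14, 13, 10 bp.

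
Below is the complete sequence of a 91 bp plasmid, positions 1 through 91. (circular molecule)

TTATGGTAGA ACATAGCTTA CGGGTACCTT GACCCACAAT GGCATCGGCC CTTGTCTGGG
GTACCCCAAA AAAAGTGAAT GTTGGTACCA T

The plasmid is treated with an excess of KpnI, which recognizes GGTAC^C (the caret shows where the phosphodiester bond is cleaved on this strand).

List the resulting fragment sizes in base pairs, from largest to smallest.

KpnI sites (GGTACC) start at positions 23, 60, 84.
KpnI cuts after base 5 of each site (before the last base), so after positions 27, 64, 88.
Circular molecule, 3 cuts → 3 fragments:
  28–64 → 37 bp
  65–88 → 24 bp
  89–91 then 1–27 → 3 + 27 = 30 bp
Sorted largest to smallest: 37, 30, 24 bp.

37, 30, 24 bp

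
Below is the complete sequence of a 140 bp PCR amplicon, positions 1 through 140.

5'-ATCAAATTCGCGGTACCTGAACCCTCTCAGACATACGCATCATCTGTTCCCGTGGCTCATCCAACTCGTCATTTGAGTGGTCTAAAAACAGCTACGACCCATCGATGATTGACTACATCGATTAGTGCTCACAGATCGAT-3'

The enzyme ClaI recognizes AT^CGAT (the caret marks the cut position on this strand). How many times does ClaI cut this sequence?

ATCGAT occurs starting at positions 101, 117, 135.
ClaI cuts at 3 sites.

3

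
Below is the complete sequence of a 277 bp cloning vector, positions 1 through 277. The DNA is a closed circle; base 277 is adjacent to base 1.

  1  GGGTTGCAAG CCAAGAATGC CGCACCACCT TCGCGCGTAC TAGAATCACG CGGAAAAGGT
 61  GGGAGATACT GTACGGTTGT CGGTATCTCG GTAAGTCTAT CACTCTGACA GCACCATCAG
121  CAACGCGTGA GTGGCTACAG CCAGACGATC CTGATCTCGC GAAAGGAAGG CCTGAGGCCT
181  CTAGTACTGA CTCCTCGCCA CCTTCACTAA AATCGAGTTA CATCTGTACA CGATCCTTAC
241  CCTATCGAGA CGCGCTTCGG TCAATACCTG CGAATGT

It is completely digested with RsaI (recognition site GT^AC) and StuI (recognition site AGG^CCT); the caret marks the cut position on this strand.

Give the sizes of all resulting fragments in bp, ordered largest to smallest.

RsaI sites (GTAC) start at positions 37, 71, 184, 226.
RsaI cuts after base 2 of each site, so after positions 38, 72, 185, 227.
StuI sites (AGGCCT) start at positions 168, 175.
StuI cuts after base 3 of each site, so after positions 170, 177.
Combined cut positions: 38, 72, 170, 177, 185, 227.
Circular molecule, 6 cuts → 6 fragments:
  39–72 → 34 bp
  73–170 → 98 bp
  171–177 → 7 bp
  178–185 → 8 bp
  186–227 → 42 bp
  228–277 then 1–38 → 50 + 38 = 88 bp
Sorted largest to smallest: 98, 88, 42, 34, 8, 7 bp.

98, 88, 42, 34, 8, 7 bp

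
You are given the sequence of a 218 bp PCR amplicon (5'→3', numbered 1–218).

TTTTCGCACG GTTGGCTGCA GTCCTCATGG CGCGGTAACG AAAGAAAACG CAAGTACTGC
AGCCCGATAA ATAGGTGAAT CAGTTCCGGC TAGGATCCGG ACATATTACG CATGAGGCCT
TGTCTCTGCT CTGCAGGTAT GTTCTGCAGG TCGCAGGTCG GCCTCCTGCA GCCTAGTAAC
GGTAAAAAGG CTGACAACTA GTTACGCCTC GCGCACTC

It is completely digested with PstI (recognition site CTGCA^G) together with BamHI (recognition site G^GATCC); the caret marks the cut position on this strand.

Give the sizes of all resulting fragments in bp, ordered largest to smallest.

48, 42, 41, 32, 22, 20, 13 bp

PstI sites (CTGCAG) start at positions 16, 57, 131, 144, 166.
PstI cuts after base 5 of each site (before the last base), so after positions 20, 61, 135, 148, 170.
The BamHI site (GGATCC) starts at position 93.
BamHI cuts after the first base of each site, so after position 93.
Combined cut positions: 20, 61, 93, 135, 148, 170.
Linear molecule, 6 cuts → 7 fragments:
  1–20 → 20 bp
  21–61 → 41 bp
  62–93 → 32 bp
  94–135 → 42 bp
  136–148 → 13 bp
  149–170 → 22 bp
  171–218 → 48 bp
Sorted largest to smallest: 48, 42, 41, 32, 22, 20, 13 bp.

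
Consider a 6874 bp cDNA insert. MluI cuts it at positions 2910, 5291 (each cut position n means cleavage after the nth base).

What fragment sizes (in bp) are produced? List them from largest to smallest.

Linear molecule, 2 cuts → 3 fragments:
  2910 − 0 = 2910 bp
  5291 − 2910 = 2381 bp
  6874 − 5291 = 1583 bp
Sorted largest to smallest: 2910, 2381, 1583 bp.

2910, 2381, 1583 bp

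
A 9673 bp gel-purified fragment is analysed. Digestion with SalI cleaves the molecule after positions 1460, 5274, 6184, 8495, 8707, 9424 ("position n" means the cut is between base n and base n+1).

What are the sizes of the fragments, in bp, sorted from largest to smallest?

3814, 2311, 1460, 910, 717, 249, 212 bp

Linear molecule, 6 cuts → 7 fragments:
  1460 − 0 = 1460 bp
  5274 − 1460 = 3814 bp
  6184 − 5274 = 910 bp
  8495 − 6184 = 2311 bp
  8707 − 8495 = 212 bp
  9424 − 8707 = 717 bp
  9673 − 9424 = 249 bp
Sorted largest to smallest: 3814, 2311, 1460, 910, 717, 249, 212 bp.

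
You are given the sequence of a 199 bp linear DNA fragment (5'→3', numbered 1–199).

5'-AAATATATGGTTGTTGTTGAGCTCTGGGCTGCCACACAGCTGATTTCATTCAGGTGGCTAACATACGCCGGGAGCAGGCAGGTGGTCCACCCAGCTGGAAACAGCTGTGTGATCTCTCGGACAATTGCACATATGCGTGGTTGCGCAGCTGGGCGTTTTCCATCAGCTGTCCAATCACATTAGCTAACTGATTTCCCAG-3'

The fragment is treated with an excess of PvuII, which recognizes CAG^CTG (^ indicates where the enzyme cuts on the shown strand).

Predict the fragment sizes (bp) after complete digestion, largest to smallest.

55, 44, 39, 33, 18, 10 bp

PvuII sites (CAGCTG) start at positions 37, 92, 102, 146, 164.
PvuII cuts after base 3 of each site, so after positions 39, 94, 104, 148, 166.
Linear molecule, 5 cuts → 6 fragments:
  1–39 → 39 bp
  40–94 → 55 bp
  95–104 → 10 bp
  105–148 → 44 bp
  149–166 → 18 bp
  167–199 → 33 bp
Sorted largest to smallest: 55, 44, 39, 33, 18, 10 bp.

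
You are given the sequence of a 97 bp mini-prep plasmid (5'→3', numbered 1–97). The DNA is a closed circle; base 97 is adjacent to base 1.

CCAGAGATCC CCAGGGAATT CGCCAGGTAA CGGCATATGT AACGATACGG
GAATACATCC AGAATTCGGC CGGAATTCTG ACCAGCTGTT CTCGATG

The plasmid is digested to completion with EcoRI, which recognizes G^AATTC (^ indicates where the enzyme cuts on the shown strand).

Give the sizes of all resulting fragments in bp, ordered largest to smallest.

46, 40, 11 bp

EcoRI sites (GAATTC) start at positions 16, 62, 73.
EcoRI cuts after the first base of each site, so after positions 16, 62, 73.
Circular molecule, 3 cuts → 3 fragments:
  17–62 → 46 bp
  63–73 → 11 bp
  74–97 then 1–16 → 24 + 16 = 40 bp
Sorted largest to smallest: 46, 40, 11 bp.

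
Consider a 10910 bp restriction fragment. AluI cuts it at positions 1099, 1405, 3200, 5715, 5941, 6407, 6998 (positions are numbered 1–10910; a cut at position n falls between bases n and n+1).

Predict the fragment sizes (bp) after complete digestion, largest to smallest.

3912, 2515, 1795, 1099, 591, 466, 306, 226 bp

Linear molecule, 7 cuts → 8 fragments:
  1099 − 0 = 1099 bp
  1405 − 1099 = 306 bp
  3200 − 1405 = 1795 bp
  5715 − 3200 = 2515 bp
  5941 − 5715 = 226 bp
  6407 − 5941 = 466 bp
  6998 − 6407 = 591 bp
  10910 − 6998 = 3912 bp
Sorted largest to smallest: 3912, 2515, 1795, 1099, 591, 466, 306, 226 bp.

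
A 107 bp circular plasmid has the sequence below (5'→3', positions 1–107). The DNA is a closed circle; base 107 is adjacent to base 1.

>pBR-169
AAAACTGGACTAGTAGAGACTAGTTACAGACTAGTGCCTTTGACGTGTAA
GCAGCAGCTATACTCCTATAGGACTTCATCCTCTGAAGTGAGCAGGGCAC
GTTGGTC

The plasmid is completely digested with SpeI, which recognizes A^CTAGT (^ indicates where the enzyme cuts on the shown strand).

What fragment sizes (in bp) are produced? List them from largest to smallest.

86, 11, 10 bp

SpeI sites (ACTAGT) start at positions 9, 19, 30.
SpeI cuts after the first base of each site, so after positions 9, 19, 30.
Circular molecule, 3 cuts → 3 fragments:
  10–19 → 10 bp
  20–30 → 11 bp
  31–107 then 1–9 → 77 + 9 = 86 bp
Sorted largest to smallest: 86, 11, 10 bp.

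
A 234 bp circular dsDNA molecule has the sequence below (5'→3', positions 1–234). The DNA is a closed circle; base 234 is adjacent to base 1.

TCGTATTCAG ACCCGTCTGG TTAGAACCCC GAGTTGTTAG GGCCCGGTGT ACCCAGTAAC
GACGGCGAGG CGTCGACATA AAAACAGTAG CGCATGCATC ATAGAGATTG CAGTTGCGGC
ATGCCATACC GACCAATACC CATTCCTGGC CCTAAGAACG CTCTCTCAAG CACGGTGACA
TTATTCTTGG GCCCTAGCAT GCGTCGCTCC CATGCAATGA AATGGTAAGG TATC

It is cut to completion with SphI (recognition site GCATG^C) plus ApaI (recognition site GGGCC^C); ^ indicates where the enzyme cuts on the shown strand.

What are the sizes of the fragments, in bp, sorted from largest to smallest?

SphI sites (GCATGC) start at positions 92, 119, 197.
SphI cuts after base 5 of each site (before the last base), so after positions 96, 123, 201.
ApaI sites (GGGCCC) start at positions 40, 189.
ApaI cuts after base 5 of each site (before the last base), so after positions 44, 193.
Combined cut positions: 44, 96, 123, 193, 201.
Circular molecule, 5 cuts → 5 fragments:
  45–96 → 52 bp
  97–123 → 27 bp
  124–193 → 70 bp
  194–201 → 8 bp
  202–234 then 1–44 → 33 + 44 = 77 bp
Sorted largest to smallest: 77, 70, 52, 27, 8 bp.

77, 70, 52, 27, 8 bp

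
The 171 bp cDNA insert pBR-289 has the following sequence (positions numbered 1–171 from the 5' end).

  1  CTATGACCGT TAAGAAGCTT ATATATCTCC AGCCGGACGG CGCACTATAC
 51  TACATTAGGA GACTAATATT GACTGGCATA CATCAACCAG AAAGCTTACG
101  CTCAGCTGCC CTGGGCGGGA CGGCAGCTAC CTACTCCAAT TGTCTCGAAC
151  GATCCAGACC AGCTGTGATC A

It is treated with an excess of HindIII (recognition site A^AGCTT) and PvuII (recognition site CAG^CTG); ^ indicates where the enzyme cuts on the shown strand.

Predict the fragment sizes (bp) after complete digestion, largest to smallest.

77, 57, 15, 13, 9 bp

HindIII sites (AAGCTT) start at positions 15, 92.
HindIII cuts after the first base of each site, so after positions 15, 92.
PvuII sites (CAGCTG) start at positions 103, 160.
PvuII cuts after base 3 of each site, so after positions 105, 162.
Combined cut positions: 15, 92, 105, 162.
Linear molecule, 4 cuts → 5 fragments:
  1–15 → 15 bp
  16–92 → 77 bp
  93–105 → 13 bp
  106–162 → 57 bp
  163–171 → 9 bp
Sorted largest to smallest: 77, 57, 15, 13, 9 bp.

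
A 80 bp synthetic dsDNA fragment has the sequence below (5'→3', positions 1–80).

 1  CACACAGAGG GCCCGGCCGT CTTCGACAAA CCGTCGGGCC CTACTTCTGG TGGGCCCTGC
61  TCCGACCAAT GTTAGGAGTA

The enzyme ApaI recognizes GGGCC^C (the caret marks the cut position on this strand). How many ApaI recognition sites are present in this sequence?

3

GGGCCC occurs starting at positions 9, 36, 52.
ApaI cuts at 3 sites.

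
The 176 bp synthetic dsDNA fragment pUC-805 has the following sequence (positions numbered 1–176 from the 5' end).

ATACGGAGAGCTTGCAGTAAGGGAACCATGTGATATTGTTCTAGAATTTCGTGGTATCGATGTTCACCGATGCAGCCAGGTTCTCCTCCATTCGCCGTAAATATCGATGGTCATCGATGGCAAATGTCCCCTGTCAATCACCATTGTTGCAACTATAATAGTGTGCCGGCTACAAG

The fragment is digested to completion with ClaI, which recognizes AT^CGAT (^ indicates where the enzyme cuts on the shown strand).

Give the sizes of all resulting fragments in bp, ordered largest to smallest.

ClaI sites (ATCGAT) start at positions 56, 103, 113.
ClaI cuts after base 2 of each site, so after positions 57, 104, 114.
Linear molecule, 3 cuts → 4 fragments:
  1–57 → 57 bp
  58–104 → 47 bp
  105–114 → 10 bp
  115–176 → 62 bp
Sorted largest to smallest: 62, 57, 47, 10 bp.

62, 57, 47, 10 bp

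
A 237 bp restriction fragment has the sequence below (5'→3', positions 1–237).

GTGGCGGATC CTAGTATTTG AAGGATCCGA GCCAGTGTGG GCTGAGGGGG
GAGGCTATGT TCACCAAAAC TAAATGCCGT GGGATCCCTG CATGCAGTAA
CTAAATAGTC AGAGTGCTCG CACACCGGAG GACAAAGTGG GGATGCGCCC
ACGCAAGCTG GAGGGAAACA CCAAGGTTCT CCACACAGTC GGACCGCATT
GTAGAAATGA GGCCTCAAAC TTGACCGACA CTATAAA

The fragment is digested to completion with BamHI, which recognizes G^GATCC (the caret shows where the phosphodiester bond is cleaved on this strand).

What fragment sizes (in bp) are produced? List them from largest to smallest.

BamHI sites (GGATCC) start at positions 6, 23, 82.
BamHI cuts after the first base of each site, so after positions 6, 23, 82.
Linear molecule, 3 cuts → 4 fragments:
  1–6 → 6 bp
  7–23 → 17 bp
  24–82 → 59 bp
  83–237 → 155 bp
Sorted largest to smallest: 155, 59, 17, 6 bp.

155, 59, 17, 6 bp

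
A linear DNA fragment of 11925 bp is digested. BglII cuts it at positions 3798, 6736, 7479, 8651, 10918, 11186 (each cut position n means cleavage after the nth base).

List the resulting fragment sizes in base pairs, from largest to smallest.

Linear molecule, 6 cuts → 7 fragments:
  3798 − 0 = 3798 bp
  6736 − 3798 = 2938 bp
  7479 − 6736 = 743 bp
  8651 − 7479 = 1172 bp
  10918 − 8651 = 2267 bp
  11186 − 10918 = 268 bp
  11925 − 11186 = 739 bp
Sorted largest to smallest: 3798, 2938, 2267, 1172, 743, 739, 268 bp.

3798, 2938, 2267, 1172, 743, 739, 268 bp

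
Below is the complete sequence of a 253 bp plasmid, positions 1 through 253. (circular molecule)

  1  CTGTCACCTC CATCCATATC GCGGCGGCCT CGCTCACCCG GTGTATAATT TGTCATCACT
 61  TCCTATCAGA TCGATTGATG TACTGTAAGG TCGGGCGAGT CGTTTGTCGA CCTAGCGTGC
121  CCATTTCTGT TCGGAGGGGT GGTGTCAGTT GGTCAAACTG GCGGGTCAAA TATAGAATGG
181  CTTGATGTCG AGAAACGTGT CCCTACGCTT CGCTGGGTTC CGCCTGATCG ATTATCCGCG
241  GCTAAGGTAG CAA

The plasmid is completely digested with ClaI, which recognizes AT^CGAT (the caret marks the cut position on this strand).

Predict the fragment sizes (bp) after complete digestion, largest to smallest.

157, 96 bp

ClaI sites (ATCGAT) start at positions 70, 227.
ClaI cuts after base 2 of each site, so after positions 71, 228.
Circular molecule, 2 cuts → 2 fragments:
  72–228 → 157 bp
  229–253 then 1–71 → 25 + 71 = 96 bp
Sorted largest to smallest: 157, 96 bp.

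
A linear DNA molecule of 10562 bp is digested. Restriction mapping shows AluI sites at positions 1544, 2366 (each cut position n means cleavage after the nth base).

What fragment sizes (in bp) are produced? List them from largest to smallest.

Linear molecule, 2 cuts → 3 fragments:
  1544 − 0 = 1544 bp
  2366 − 1544 = 822 bp
  10562 − 2366 = 8196 bp
Sorted largest to smallest: 8196, 1544, 822 bp.

8196, 1544, 822 bp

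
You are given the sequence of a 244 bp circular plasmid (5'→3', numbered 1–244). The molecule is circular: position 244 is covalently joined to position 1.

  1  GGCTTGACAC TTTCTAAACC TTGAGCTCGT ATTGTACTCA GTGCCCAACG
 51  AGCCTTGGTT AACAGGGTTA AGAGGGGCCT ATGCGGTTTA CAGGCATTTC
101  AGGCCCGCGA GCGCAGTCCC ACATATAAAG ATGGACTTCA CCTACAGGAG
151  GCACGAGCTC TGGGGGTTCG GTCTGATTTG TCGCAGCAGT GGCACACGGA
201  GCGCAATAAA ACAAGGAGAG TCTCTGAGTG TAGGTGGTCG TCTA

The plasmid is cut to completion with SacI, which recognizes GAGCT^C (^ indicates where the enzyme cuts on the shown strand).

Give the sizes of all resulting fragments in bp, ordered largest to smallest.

SacI sites (GAGCTC) start at positions 23, 155.
SacI cuts after base 5 of each site (before the last base), so after positions 27, 159.
Circular molecule, 2 cuts → 2 fragments:
  28–159 → 132 bp
  160–244 then 1–27 → 85 + 27 = 112 bp
Sorted largest to smallest: 132, 112 bp.

132, 112 bp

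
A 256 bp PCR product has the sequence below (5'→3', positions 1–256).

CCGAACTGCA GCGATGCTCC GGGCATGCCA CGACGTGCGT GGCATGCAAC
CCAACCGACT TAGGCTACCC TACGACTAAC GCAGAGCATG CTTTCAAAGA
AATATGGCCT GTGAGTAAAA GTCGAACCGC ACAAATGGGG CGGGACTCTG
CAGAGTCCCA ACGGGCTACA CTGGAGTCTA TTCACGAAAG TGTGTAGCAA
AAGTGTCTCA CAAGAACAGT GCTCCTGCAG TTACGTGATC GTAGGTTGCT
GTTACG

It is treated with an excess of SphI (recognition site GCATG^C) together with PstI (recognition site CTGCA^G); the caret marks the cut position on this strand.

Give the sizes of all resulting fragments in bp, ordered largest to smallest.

77, 62, 44, 27, 19, 17, 10 bp

SphI sites (GCATGC) start at positions 23, 42, 86.
SphI cuts after base 5 of each site (before the last base), so after positions 27, 46, 90.
PstI sites (CTGCAG) start at positions 6, 148, 225.
PstI cuts after base 5 of each site (before the last base), so after positions 10, 152, 229.
Combined cut positions: 10, 27, 46, 90, 152, 229.
Linear molecule, 6 cuts → 7 fragments:
  1–10 → 10 bp
  11–27 → 17 bp
  28–46 → 19 bp
  47–90 → 44 bp
  91–152 → 62 bp
  153–229 → 77 bp
  230–256 → 27 bp
Sorted largest to smallest: 77, 62, 44, 27, 19, 17, 10 bp.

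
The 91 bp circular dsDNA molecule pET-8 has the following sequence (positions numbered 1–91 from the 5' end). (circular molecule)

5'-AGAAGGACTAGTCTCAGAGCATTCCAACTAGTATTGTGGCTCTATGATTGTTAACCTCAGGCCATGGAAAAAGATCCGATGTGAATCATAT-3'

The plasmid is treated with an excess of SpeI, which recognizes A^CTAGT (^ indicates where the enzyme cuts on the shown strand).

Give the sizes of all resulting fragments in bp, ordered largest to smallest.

71, 20 bp

SpeI sites (ACTAGT) start at positions 7, 27.
SpeI cuts after the first base of each site, so after positions 7, 27.
Circular molecule, 2 cuts → 2 fragments:
  8–27 → 20 bp
  28–91 then 1–7 → 64 + 7 = 71 bp
Sorted largest to smallest: 71, 20 bp.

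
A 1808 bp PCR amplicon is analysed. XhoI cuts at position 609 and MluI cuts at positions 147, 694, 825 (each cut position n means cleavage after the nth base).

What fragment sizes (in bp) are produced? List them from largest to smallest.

983, 462, 147, 131, 85 bp

Combined cut positions (sorted): 147, 609, 694, 825.
Linear molecule, 4 cuts → 5 fragments:
  147 − 0 = 147 bp
  609 − 147 = 462 bp
  694 − 609 = 85 bp
  825 − 694 = 131 bp
  1808 − 825 = 983 bp
Sorted largest to smallest: 983, 462, 147, 131, 85 bp.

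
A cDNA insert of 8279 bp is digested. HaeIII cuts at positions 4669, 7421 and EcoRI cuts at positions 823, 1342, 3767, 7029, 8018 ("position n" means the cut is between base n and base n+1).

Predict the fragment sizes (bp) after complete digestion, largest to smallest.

Combined cut positions (sorted): 823, 1342, 3767, 4669, 7029, 7421, 8018.
Linear molecule, 7 cuts → 8 fragments:
  823 − 0 = 823 bp
  1342 − 823 = 519 bp
  3767 − 1342 = 2425 bp
  4669 − 3767 = 902 bp
  7029 − 4669 = 2360 bp
  7421 − 7029 = 392 bp
  8018 − 7421 = 597 bp
  8279 − 8018 = 261 bp
Sorted largest to smallest: 2425, 2360, 902, 823, 597, 519, 392, 261 bp.

2425, 2360, 902, 823, 597, 519, 392, 261 bp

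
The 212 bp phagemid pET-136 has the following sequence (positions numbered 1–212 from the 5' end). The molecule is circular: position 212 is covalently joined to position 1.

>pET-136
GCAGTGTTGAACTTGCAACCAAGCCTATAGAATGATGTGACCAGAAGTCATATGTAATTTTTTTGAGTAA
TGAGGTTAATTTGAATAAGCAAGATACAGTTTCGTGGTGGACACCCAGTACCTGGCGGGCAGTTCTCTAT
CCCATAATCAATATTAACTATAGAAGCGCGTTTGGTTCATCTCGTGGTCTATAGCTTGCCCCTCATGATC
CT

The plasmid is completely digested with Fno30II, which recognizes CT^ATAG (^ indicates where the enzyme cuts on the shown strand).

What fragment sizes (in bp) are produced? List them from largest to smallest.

133, 48, 31 bp

Fno30II sites (CTATAG) start at positions 25, 158, 189.
Fno30II cuts after base 2 of each site, so after positions 26, 159, 190.
Circular molecule, 3 cuts → 3 fragments:
  27–159 → 133 bp
  160–190 → 31 bp
  191–212 then 1–26 → 22 + 26 = 48 bp
Sorted largest to smallest: 133, 48, 31 bp.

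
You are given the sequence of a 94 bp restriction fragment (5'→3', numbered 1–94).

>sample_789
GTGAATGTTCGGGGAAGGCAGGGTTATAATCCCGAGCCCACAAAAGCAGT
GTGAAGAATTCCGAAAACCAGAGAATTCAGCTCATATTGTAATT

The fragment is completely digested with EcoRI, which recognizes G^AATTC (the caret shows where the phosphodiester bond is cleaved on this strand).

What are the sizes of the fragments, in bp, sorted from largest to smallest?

56, 21, 17 bp

EcoRI sites (GAATTC) start at positions 56, 73.
EcoRI cuts after the first base of each site, so after positions 56, 73.
Linear molecule, 2 cuts → 3 fragments:
  1–56 → 56 bp
  57–73 → 17 bp
  74–94 → 21 bp
Sorted largest to smallest: 56, 21, 17 bp.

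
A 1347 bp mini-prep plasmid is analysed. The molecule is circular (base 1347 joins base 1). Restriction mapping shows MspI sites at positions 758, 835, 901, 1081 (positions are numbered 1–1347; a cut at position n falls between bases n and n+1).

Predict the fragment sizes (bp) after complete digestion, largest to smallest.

Circular molecule, 4 cuts → 4 fragments:
  835 − 758 = 77 bp
  901 − 835 = 66 bp
  1081 − 901 = 180 bp
  wrap: 1347 − 1081 + 758 = 1024 bp
Sorted largest to smallest: 1024, 180, 77, 66 bp.

1024, 180, 77, 66 bp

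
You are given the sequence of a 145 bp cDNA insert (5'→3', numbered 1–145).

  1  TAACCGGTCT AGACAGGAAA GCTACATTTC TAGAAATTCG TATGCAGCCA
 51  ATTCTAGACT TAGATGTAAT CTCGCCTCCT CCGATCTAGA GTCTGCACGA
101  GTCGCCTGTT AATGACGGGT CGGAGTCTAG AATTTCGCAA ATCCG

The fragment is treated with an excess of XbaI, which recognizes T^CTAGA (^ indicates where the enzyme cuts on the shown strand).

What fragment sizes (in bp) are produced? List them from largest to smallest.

XbaI sites (TCTAGA) start at positions 8, 29, 53, 85, 126.
XbaI cuts after the first base of each site, so after positions 8, 29, 53, 85, 126.
Linear molecule, 5 cuts → 6 fragments:
  1–8 → 8 bp
  9–29 → 21 bp
  30–53 → 24 bp
  54–85 → 32 bp
  86–126 → 41 bp
  127–145 → 19 bp
Sorted largest to smallest: 41, 32, 24, 21, 19, 8 bp.

41, 32, 24, 21, 19, 8 bp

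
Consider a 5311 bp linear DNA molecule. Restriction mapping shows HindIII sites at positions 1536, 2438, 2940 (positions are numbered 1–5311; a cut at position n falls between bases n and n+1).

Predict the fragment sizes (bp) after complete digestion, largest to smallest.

2371, 1536, 902, 502 bp

Linear molecule, 3 cuts → 4 fragments:
  1536 − 0 = 1536 bp
  2438 − 1536 = 902 bp
  2940 − 2438 = 502 bp
  5311 − 2940 = 2371 bp
Sorted largest to smallest: 2371, 1536, 902, 502 bp.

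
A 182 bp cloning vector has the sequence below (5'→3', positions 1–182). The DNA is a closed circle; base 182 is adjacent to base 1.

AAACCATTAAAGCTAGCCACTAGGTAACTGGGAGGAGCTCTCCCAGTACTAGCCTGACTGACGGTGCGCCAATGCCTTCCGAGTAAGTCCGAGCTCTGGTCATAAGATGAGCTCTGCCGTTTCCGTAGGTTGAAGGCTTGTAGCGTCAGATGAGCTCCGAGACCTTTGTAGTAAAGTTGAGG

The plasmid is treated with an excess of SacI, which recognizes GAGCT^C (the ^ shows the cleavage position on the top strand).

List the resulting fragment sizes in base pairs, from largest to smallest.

65, 56, 43, 18 bp

SacI sites (GAGCTC) start at positions 35, 91, 109, 152.
SacI cuts after base 5 of each site (before the last base), so after positions 39, 95, 113, 156.
Circular molecule, 4 cuts → 4 fragments:
  40–95 → 56 bp
  96–113 → 18 bp
  114–156 → 43 bp
  157–182 then 1–39 → 26 + 39 = 65 bp
Sorted largest to smallest: 65, 56, 43, 18 bp.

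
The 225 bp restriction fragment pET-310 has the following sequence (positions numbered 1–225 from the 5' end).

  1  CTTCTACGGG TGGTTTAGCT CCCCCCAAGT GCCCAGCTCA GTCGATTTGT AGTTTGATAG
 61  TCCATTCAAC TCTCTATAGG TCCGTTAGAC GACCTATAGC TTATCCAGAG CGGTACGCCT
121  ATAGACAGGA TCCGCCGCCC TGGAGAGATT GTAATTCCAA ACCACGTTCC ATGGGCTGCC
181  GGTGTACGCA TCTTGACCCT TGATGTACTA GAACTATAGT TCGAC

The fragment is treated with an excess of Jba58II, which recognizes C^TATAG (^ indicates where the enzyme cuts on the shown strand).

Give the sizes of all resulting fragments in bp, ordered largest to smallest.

Jba58II sites (CTATAG) start at positions 74, 94, 119, 214.
Jba58II cuts after the first base of each site, so after positions 74, 94, 119, 214.
Linear molecule, 4 cuts → 5 fragments:
  1–74 → 74 bp
  75–94 → 20 bp
  95–119 → 25 bp
  120–214 → 95 bp
  215–225 → 11 bp
Sorted largest to smallest: 95, 74, 25, 20, 11 bp.

95, 74, 25, 20, 11 bp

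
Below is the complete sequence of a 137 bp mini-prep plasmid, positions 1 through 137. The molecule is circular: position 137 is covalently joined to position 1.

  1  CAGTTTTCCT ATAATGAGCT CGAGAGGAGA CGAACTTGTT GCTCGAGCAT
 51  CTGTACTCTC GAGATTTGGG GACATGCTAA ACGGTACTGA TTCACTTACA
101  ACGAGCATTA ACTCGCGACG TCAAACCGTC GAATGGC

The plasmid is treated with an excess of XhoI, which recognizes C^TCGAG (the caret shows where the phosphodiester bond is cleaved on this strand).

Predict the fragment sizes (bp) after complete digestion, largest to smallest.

98, 23, 16 bp

XhoI sites (CTCGAG) start at positions 19, 42, 58.
XhoI cuts after the first base of each site, so after positions 19, 42, 58.
Circular molecule, 3 cuts → 3 fragments:
  20–42 → 23 bp
  43–58 → 16 bp
  59–137 then 1–19 → 79 + 19 = 98 bp
Sorted largest to smallest: 98, 23, 16 bp.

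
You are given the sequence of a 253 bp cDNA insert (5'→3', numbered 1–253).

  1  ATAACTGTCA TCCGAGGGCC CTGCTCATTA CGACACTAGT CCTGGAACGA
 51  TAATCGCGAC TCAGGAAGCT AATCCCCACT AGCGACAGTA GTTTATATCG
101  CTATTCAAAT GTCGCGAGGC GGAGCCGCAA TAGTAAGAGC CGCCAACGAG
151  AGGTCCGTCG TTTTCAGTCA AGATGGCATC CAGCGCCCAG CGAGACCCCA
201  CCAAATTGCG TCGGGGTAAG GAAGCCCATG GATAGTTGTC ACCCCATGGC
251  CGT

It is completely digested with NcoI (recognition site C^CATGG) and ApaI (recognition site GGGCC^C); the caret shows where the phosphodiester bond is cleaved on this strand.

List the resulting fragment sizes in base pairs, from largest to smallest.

NcoI sites (CCATGG) start at positions 226, 244.
NcoI cuts after the first base of each site, so after positions 226, 244.
The ApaI site (GGGCCC) starts at position 16.
ApaI cuts after base 5 of each site (before the last base), so after position 20.
Combined cut positions: 20, 226, 244.
Linear molecule, 3 cuts → 4 fragments:
  1–20 → 20 bp
  21–226 → 206 bp
  227–244 → 18 bp
  245–253 → 9 bp
Sorted largest to smallest: 206, 20, 18, 9 bp.

206, 20, 18, 9 bp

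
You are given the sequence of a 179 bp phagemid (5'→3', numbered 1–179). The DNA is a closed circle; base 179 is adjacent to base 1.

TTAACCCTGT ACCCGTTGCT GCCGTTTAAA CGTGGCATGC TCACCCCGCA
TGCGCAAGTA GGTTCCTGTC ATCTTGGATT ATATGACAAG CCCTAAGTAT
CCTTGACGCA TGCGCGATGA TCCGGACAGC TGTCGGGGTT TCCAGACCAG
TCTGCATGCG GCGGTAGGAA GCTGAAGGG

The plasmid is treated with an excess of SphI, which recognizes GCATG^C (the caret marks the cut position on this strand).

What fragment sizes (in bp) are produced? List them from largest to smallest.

SphI sites (GCATGC) start at positions 35, 48, 108, 154.
SphI cuts after base 5 of each site (before the last base), so after positions 39, 52, 112, 158.
Circular molecule, 4 cuts → 4 fragments:
  40–52 → 13 bp
  53–112 → 60 bp
  113–158 → 46 bp
  159–179 then 1–39 → 21 + 39 = 60 bp
Sorted largest to smallest: 60, 60, 46, 13 bp.

60, 60, 46, 13 bp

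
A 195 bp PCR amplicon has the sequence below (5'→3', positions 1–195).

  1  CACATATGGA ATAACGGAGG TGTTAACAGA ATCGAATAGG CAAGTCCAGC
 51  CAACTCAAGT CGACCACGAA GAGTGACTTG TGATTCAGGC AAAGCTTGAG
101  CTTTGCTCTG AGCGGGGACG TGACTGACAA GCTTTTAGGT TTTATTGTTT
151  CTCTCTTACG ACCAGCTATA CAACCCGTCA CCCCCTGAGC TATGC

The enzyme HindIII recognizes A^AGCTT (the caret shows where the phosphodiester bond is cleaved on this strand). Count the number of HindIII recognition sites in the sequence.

2

AAGCTT occurs starting at positions 92, 129.
HindIII cuts at 2 sites.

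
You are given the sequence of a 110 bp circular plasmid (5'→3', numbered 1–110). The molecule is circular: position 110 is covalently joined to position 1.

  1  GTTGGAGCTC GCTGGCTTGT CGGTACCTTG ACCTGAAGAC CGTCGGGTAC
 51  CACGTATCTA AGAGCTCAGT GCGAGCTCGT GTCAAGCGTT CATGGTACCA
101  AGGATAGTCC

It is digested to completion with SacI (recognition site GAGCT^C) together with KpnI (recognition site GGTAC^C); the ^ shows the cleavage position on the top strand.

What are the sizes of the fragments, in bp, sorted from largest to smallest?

24, 21, 21, 17, 16, 11 bp

SacI sites (GAGCTC) start at positions 5, 62, 73.
SacI cuts after base 5 of each site (before the last base), so after positions 9, 66, 77.
KpnI sites (GGTACC) start at positions 22, 46, 94.
KpnI cuts after base 5 of each site (before the last base), so after positions 26, 50, 98.
Combined cut positions: 9, 26, 50, 66, 77, 98.
Circular molecule, 6 cuts → 6 fragments:
  10–26 → 17 bp
  27–50 → 24 bp
  51–66 → 16 bp
  67–77 → 11 bp
  78–98 → 21 bp
  99–110 then 1–9 → 12 + 9 = 21 bp
Sorted largest to smallest: 24, 21, 21, 17, 16, 11 bp.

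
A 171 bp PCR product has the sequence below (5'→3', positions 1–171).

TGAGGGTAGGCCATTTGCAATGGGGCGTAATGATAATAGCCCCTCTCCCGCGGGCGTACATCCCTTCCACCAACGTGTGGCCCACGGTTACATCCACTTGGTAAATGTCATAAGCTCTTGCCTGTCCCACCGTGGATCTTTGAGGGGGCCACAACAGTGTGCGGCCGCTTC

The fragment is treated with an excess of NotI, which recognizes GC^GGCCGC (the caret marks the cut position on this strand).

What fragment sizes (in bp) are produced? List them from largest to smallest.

The NotI site (GCGGCCGC) starts at position 161.
NotI cuts after base 2 of each site, so after position 162.
Linear molecule, 1 cut → 2 fragments:
  1–162 → 162 bp
  163–171 → 9 bp
Sorted largest to smallest: 162, 9 bp.

162, 9 bp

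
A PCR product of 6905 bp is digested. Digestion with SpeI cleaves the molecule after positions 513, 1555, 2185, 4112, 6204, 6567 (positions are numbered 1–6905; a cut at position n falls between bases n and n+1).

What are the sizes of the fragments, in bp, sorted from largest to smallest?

2092, 1927, 1042, 630, 513, 363, 338 bp

Linear molecule, 6 cuts → 7 fragments:
  513 − 0 = 513 bp
  1555 − 513 = 1042 bp
  2185 − 1555 = 630 bp
  4112 − 2185 = 1927 bp
  6204 − 4112 = 2092 bp
  6567 − 6204 = 363 bp
  6905 − 6567 = 338 bp
Sorted largest to smallest: 2092, 1927, 1042, 630, 513, 363, 338 bp.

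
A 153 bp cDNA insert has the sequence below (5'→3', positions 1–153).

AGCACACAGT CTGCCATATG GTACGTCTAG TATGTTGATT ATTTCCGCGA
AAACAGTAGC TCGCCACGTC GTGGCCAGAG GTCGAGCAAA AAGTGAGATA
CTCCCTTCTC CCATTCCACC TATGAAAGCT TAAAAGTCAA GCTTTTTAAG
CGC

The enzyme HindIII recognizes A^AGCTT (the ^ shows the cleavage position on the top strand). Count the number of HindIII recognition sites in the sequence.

2

AAGCTT occurs starting at positions 126, 139.
HindIII cuts at 2 sites.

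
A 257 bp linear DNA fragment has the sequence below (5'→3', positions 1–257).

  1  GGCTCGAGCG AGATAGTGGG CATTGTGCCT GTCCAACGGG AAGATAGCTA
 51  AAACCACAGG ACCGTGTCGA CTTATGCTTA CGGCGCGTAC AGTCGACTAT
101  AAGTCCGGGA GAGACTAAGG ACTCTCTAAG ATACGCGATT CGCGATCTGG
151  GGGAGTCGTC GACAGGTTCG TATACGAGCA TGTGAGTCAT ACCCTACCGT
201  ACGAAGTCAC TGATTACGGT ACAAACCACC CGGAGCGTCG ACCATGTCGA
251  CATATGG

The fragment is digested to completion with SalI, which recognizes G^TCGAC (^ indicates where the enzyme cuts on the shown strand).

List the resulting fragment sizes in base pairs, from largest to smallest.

79, 66, 66, 26, 11, 9 bp

SalI sites (GTCGAC) start at positions 66, 92, 158, 237, 246.
SalI cuts after the first base of each site, so after positions 66, 92, 158, 237, 246.
Linear molecule, 5 cuts → 6 fragments:
  1–66 → 66 bp
  67–92 → 26 bp
  93–158 → 66 bp
  159–237 → 79 bp
  238–246 → 9 bp
  247–257 → 11 bp
Sorted largest to smallest: 79, 66, 66, 26, 11, 9 bp.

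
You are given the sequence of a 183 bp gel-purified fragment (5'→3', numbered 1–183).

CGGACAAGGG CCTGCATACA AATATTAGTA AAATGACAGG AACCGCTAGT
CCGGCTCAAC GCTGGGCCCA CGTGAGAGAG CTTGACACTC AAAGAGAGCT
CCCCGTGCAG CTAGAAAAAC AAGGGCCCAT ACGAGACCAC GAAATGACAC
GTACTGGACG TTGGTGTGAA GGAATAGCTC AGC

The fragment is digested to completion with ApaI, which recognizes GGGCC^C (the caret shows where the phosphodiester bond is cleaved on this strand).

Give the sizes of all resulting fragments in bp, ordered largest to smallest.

68, 59, 56 bp

ApaI sites (GGGCCC) start at positions 64, 123.
ApaI cuts after base 5 of each site (before the last base), so after positions 68, 127.
Linear molecule, 2 cuts → 3 fragments:
  1–68 → 68 bp
  69–127 → 59 bp
  128–183 → 56 bp
Sorted largest to smallest: 68, 59, 56 bp.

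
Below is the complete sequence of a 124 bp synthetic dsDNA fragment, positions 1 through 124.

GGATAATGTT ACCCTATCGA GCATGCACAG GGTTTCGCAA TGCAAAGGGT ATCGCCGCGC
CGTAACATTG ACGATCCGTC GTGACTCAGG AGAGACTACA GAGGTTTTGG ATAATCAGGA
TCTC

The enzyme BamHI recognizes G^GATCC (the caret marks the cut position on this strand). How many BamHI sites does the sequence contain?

0

No occurrence of GGATCC is present in the sequence.
BamHI does not cut: 0 sites.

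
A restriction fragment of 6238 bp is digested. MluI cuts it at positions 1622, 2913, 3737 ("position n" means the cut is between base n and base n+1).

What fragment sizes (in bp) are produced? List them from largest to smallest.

2501, 1622, 1291, 824 bp

Linear molecule, 3 cuts → 4 fragments:
  1622 − 0 = 1622 bp
  2913 − 1622 = 1291 bp
  3737 − 2913 = 824 bp
  6238 − 3737 = 2501 bp
Sorted largest to smallest: 2501, 1622, 1291, 824 bp.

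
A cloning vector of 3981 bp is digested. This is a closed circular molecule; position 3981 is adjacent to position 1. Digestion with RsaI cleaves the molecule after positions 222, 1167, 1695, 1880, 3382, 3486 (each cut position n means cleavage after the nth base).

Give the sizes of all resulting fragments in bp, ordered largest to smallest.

1502, 945, 717, 528, 185, 104 bp

Circular molecule, 6 cuts → 6 fragments:
  1167 − 222 = 945 bp
  1695 − 1167 = 528 bp
  1880 − 1695 = 185 bp
  3382 − 1880 = 1502 bp
  3486 − 3382 = 104 bp
  wrap: 3981 − 3486 + 222 = 717 bp
Sorted largest to smallest: 1502, 945, 717, 528, 185, 104 bp.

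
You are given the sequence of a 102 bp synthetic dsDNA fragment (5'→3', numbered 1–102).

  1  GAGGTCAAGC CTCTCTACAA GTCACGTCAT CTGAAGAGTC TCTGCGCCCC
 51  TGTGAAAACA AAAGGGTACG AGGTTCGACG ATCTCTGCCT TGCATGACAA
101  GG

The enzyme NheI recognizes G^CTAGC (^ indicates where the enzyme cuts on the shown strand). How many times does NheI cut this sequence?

0

No occurrence of GCTAGC is present in the sequence.
NheI does not cut: 0 sites.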